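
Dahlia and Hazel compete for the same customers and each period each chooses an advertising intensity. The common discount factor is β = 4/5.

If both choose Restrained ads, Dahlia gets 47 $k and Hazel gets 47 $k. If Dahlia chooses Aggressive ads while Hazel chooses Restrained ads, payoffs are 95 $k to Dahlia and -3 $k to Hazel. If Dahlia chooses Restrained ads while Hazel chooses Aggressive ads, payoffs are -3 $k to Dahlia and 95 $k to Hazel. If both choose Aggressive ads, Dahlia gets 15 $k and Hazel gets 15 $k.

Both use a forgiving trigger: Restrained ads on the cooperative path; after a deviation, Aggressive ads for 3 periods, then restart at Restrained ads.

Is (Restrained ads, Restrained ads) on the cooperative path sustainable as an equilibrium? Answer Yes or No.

Yes

A one-shot deviation gives 95 now, then 15 for 3 periods, then back to 47.
Gain from deviating: (95−47) today; loss: (47−15) in each of the next 3 periods.
No-deviation condition: (47−15)(β+…+β^3) ≥ 95−47, i.e. β+…+β^3 ≥ 3/2.
At β = 4/5: β+…+β^3 = 1.9520 ≥ 1.5000.
So cooperation is sustainable.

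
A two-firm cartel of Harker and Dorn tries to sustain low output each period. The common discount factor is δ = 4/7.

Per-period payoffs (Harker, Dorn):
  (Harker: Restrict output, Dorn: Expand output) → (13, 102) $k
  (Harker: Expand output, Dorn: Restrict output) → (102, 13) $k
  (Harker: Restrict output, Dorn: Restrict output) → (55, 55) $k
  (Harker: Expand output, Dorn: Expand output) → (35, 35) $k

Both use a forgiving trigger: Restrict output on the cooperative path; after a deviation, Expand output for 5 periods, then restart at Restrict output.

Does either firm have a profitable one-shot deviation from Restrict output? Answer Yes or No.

IC: δ+…+δ^5 ≥ (102−55)/(55−35) = 47/20.
At δ = 4/7: partial sum = 1.2521 < 2.3500. Cooperation not sustainable.

Yes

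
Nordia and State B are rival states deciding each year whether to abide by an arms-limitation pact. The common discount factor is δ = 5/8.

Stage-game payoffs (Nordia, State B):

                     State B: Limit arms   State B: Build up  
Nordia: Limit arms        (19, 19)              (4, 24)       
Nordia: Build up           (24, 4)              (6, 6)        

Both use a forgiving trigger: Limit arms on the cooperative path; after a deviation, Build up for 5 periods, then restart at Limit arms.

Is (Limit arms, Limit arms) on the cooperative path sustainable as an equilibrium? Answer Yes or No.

Yes

Comparing payoff streams over the 6 periods until play realigns: cooperate → 19(1+δ+…+δ^5); deviate → 24 + 6(δ+…+δ^5).
Cooperation is sustained iff (19−6)(δ+…+δ^5) ≥ 24−19.
δ+…+δ^5 = 5/8·(1−(5/8)^5)/(1−5/8) = 1.5077, and (24−19)/(19−6) = 0.3846.
1.5077 ≥ 0.3846, so cooperation is sustainable.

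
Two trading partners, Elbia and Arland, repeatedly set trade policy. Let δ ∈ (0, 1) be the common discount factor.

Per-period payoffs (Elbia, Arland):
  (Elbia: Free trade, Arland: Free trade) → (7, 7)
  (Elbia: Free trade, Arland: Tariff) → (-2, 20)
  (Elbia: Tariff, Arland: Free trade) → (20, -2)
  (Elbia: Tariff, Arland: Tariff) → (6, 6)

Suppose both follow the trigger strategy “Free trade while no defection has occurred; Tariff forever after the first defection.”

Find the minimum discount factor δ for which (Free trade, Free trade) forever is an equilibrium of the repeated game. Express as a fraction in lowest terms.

Cooperation forever yields 7 each period: 7/(1−δ).
Deviating yields 20 once, then 6 forever: 20 + 6δ/(1−δ).
No profitable deviation requires 7/(1−δ) ≥ 20 + 6δ/(1−δ).
Multiplying by (1−δ): 7 ≥ 20(1−δ) + 6δ = 20 − 14δ.
So 14δ ≥ 13, i.e. δ ≥ 13/14.

13/14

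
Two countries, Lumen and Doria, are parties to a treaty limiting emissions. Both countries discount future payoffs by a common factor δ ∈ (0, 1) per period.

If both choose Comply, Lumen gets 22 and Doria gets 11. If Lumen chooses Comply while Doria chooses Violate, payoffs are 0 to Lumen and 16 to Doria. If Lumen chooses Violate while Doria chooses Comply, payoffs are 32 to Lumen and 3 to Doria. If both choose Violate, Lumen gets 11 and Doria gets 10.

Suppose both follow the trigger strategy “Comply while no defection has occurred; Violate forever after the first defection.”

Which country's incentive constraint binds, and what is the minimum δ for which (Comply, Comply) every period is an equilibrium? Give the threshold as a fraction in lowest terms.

For Lumen: deviation gain 32−22 = 10, per-period punishment loss 22−11 = 11. IC gives δ ≥ 10/21.
For Doria: gain 5, loss 1 per period, so δ ≥ 5/6.
The tighter constraint is Doria's, so cooperation needs δ ≥ 5/6.

Doria; δ ≥ 5/6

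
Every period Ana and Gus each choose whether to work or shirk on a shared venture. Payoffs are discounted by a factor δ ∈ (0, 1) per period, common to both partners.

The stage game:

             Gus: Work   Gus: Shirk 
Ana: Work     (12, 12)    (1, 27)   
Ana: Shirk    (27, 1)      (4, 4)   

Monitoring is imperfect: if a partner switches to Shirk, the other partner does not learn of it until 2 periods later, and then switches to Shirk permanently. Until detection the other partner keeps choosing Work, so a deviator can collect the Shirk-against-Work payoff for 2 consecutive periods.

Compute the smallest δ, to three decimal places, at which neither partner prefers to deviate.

0.808

Deviating for the 2 undetected periods gains 27−12 = 15 per period over cooperation, then loses 12−4 = 8 per period forever once punishment starts.
Gain: 15(1 + δ + … + δ^1); loss: 8·δ^2/(1−δ).
No profitable deviation ⇔ 15(1−δ^2) ≤ 8·δ^2, i.e. δ^2 ≥ 15/(15+8) = 15/23.
Hence δ ≥ (15/23)^(1/2) ≈ 0.808.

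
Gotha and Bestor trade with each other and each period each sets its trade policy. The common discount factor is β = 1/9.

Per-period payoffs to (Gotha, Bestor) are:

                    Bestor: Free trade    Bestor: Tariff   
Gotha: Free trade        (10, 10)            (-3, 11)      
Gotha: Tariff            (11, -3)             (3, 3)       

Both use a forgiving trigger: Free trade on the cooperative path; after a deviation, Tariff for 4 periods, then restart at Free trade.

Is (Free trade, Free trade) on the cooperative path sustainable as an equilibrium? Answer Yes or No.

IC: β+…+β^4 ≥ (11−10)/(10−3) = 1/7.
At β = 1/9: partial sum = 0.1250 < 0.1429. Cooperation not sustainable.

No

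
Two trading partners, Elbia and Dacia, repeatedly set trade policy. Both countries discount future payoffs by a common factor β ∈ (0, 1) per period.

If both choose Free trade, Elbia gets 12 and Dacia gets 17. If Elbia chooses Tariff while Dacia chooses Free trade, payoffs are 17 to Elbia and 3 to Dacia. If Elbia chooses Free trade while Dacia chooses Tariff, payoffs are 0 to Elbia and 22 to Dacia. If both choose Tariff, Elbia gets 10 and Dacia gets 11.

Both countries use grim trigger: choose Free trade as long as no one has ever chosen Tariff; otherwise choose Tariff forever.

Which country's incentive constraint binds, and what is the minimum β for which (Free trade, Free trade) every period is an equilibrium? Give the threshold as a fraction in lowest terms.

Elbia; β ≥ 5/7

Elbia: cooperation gives 12 each period; deviation gives 17 once then 10 forever.
  12/(1−β) ≥ 17 + 10β/(1−β) ⇒ β ≥ 5/7.
Dacia: cooperation gives 17 each period; deviation gives 22 once then 11 forever.
  β ≥ 5/11.
Both must hold, so the binding constraint is Elbia's: β ≥ 5/7.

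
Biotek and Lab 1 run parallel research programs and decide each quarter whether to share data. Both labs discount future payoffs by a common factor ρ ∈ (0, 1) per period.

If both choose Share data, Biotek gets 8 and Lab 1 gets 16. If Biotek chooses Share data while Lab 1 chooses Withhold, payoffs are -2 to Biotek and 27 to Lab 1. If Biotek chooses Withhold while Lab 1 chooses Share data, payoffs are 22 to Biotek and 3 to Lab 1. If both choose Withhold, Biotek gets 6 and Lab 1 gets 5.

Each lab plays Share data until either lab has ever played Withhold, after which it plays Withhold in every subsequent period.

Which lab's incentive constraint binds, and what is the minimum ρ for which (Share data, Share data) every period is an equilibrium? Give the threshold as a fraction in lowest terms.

Biotek; ρ ≥ 7/8

For Biotek: deviation gain 22−8 = 14, per-period punishment loss 8−6 = 2. IC gives ρ ≥ 14/16 = 7/8.
For Lab 1: gain 11, loss 11 per period, so ρ ≥ 11/22 = 1/2.
The tighter constraint is Biotek's, so cooperation needs ρ ≥ 7/8.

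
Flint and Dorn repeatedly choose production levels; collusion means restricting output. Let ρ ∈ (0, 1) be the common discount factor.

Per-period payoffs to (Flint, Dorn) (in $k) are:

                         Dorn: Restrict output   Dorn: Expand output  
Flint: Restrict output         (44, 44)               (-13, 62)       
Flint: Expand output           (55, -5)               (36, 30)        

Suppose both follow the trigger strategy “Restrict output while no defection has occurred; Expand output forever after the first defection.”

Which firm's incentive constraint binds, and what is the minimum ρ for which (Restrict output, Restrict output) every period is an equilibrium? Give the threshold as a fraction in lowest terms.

Flint's threshold: (55−44)/(55−36) = 11/19.
Dorn's threshold: (62−44)/(62−30) = 9/16.
11/19 > 9/16, so Flint binds and ρ* = 11/19.

Flint; ρ ≥ 11/19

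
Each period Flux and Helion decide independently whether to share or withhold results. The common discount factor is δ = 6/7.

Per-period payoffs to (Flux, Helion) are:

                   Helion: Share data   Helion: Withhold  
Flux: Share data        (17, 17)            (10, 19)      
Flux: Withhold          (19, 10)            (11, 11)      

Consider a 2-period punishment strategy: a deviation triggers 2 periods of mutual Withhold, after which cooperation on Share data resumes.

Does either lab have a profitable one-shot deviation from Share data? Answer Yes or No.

A one-shot deviation gives 19 now, then 11 for 2 periods, then back to 17.
Gain from deviating: (19−17) today; loss: (17−11) in each of the next 2 periods.
No-deviation condition: (17−11)(δ+…+δ^2) ≥ 19−17, i.e. δ+…+δ^2 ≥ 1/3.
At δ = 6/7: δ+…+δ^2 = 1.5918 ≥ 0.3333.
So cooperation is sustainable.

No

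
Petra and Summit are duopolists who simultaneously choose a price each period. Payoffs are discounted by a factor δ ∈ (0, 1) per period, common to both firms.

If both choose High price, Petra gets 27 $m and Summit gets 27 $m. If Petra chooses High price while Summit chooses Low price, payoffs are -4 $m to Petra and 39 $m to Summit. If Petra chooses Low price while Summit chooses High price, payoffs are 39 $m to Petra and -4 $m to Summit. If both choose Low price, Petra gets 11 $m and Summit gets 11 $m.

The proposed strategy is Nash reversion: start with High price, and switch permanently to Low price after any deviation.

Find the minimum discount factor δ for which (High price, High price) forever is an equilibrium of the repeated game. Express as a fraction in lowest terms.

3/7

Under grim trigger the critical discount factor is (T−C)/(T−P) with T = 39, C = 27, P = 11.
δ* = (39−27)/(39−11) = 12/28 = 3/7.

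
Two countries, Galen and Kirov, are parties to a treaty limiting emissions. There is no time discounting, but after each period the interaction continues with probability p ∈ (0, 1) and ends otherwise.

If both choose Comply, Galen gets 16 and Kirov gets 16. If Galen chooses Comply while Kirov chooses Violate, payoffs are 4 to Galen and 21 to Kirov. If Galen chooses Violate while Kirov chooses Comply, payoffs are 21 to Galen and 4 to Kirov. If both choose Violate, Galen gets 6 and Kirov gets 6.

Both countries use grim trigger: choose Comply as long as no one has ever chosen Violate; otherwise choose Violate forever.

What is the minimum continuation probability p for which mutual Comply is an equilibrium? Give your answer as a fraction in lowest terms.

Expected cooperation value is 16 + p·16 + p²·16 + … = 16/(1−p); deviation gives 21 + p·6/(1−p).
16 ≥ 21(1−p) + 6p ⇒ 15p ≥ 5 ⇒ p ≥ 5/15 = 1/3.

1/3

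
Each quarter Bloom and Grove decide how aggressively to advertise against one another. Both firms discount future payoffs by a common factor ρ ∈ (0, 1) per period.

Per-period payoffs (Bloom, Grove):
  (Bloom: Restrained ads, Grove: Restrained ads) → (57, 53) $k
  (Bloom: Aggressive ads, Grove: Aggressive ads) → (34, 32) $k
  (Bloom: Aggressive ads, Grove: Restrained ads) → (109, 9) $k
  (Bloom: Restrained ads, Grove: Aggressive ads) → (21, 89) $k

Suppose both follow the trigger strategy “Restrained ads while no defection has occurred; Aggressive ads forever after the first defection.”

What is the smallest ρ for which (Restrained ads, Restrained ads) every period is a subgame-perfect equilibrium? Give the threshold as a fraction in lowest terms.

Bloom's threshold: (109−57)/(109−34) = 52/75.
Grove's threshold: (89−53)/(89−32) = 12/19.
52/75 > 12/19, so Bloom binds and ρ* = 52/75.

52/75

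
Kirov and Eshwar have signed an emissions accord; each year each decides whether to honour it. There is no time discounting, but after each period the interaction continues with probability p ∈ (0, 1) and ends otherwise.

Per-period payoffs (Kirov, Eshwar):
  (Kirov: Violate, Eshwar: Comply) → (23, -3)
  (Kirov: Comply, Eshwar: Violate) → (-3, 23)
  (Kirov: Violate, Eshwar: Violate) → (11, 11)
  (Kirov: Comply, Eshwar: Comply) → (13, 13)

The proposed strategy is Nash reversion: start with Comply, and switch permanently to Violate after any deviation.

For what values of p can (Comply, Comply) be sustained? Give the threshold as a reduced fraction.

Expected cooperation value is 13 + p·13 + p²·13 + … = 13/(1−p); deviation gives 23 + p·11/(1−p).
13 ≥ 23(1−p) + 11p ⇒ 12p ≥ 10 ⇒ p ≥ 10/12 = 5/6.

5/6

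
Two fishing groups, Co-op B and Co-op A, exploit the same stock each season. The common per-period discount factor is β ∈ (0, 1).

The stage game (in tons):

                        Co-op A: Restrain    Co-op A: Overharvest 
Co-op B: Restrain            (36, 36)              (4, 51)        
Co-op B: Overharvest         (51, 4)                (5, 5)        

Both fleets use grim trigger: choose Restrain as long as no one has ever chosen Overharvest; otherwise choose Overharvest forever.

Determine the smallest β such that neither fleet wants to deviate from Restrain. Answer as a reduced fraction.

15/46

Under grim trigger the critical discount factor is (T−C)/(T−P) with T = 51, C = 36, P = 5.
β* = (51−36)/(51−5) = 15/46.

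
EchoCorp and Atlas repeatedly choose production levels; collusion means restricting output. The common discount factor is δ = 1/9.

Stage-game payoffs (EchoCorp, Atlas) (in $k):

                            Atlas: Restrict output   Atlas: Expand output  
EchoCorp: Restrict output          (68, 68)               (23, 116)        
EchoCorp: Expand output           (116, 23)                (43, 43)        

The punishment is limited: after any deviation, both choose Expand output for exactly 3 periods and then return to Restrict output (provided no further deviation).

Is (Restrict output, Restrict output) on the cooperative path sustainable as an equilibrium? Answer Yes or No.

No

A one-shot deviation gives 116 now, then 43 for 3 periods, then back to 68.
Gain from deviating: (116−68) today; loss: (68−43) in each of the next 3 periods.
No-deviation condition: (68−43)(δ+…+δ^3) ≥ 116−68, i.e. δ+…+δ^3 ≥ 48/25.
At δ = 1/9: δ+…+δ^3 = 0.1248 < 1.9200.
So cooperation is not sustainable.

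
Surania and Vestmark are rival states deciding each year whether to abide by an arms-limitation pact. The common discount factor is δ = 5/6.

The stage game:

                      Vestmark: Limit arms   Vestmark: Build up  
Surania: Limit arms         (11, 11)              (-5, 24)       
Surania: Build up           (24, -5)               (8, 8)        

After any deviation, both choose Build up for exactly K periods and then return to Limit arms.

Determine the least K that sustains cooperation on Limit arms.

12

No profitable deviation requires (11−8)(δ+…+δ^K) ≥ 24−11, i.e. δ+…+δ^K ≥ 13/3 ≈ 4.3333.
With δ = 5/6, the partial sums are K=1: 0.8333, K=2: 1.5278, …, K=10: 4.1925, K=11: 4.3271, K=12: 4.4392.
K = 12 is the first length at which the sum reaches 4.3333.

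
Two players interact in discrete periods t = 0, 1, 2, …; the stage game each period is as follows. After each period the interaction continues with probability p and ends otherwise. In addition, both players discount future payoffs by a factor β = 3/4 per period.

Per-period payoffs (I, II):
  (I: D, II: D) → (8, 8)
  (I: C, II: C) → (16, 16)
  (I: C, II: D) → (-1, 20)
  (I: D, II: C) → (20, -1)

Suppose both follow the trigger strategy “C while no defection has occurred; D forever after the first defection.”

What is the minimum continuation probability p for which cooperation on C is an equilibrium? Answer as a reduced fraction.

With continuation probability p and discount β, the effective per-period discount factor is βp.
Grim-trigger IC: βp ≥ (20−16)/(20−8) = 1/3.
So p ≥ (1/3)/(3/4) = 4/9.

4/9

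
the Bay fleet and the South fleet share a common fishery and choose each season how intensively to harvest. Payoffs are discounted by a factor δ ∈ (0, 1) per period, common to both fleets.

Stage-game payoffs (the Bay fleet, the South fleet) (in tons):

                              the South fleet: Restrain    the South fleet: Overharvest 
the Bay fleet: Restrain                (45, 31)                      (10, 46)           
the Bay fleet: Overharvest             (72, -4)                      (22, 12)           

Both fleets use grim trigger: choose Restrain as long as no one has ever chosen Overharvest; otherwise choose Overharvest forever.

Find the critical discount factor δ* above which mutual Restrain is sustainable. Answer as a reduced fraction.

27/50

the Bay fleet: cooperation gives 45 each period; deviation gives 72 once then 22 forever.
  45/(1−δ) ≥ 72 + 22δ/(1−δ) ⇒ δ ≥ 27/50.
the South fleet: cooperation gives 31 each period; deviation gives 46 once then 12 forever.
  δ ≥ 15/34.
Both must hold, so the binding constraint is the Bay fleet's: δ ≥ 27/50.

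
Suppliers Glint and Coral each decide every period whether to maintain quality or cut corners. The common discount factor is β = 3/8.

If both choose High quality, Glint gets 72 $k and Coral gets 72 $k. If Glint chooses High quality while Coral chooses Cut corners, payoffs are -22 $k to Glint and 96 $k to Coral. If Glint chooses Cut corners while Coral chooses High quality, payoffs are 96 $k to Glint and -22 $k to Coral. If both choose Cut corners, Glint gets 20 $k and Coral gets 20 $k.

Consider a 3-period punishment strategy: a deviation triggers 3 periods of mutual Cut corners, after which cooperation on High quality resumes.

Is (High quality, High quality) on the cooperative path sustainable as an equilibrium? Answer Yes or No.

Yes

IC: β+…+β^3 ≥ (96−72)/(72−20) = 6/13.
At β = 3/8: partial sum = 0.5684 ≥ 0.4615. Cooperation sustainable.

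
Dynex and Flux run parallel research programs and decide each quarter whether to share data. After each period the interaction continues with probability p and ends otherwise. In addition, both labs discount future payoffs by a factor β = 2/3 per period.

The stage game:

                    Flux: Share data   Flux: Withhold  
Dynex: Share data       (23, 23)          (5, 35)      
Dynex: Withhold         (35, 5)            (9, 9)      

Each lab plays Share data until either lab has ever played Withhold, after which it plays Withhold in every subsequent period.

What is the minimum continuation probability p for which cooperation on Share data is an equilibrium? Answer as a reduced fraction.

With continuation probability p and discount β, the effective per-period discount factor is βp.
Grim-trigger IC: βp ≥ (35−23)/(35−9) = 6/13.
So p ≥ (6/13)/(2/3) = 9/13.

9/13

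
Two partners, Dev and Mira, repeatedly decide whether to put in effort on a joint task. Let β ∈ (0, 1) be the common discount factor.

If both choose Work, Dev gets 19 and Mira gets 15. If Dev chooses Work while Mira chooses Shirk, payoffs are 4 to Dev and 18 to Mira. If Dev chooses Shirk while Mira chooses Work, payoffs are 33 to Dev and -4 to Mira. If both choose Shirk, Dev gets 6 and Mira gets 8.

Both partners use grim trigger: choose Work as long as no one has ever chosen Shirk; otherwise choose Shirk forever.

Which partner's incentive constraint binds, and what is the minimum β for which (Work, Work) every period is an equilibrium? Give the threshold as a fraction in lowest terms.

Dev's threshold: (33−19)/(33−6) = 14/27.
Mira's threshold: (18−15)/(18−8) = 3/10.
14/27 > 3/10, so Dev binds and β* = 14/27.

Dev; β ≥ 14/27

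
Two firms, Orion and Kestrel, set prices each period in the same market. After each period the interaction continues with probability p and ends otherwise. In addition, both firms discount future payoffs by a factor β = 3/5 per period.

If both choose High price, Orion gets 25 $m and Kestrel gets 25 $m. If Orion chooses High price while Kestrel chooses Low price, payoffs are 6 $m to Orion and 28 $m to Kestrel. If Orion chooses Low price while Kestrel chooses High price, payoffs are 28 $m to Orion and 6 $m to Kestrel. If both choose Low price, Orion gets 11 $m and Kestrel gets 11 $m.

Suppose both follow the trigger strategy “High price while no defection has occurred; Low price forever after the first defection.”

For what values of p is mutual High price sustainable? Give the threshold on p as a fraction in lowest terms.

Expected continuation weight on next period's payoff is β·p = 3/5·p, which plays the role of the discount factor.
Cooperation requires 3/5·p ≥ (28−25)/(28−11) = 3/17, hence p ≥ 5/17.

5/17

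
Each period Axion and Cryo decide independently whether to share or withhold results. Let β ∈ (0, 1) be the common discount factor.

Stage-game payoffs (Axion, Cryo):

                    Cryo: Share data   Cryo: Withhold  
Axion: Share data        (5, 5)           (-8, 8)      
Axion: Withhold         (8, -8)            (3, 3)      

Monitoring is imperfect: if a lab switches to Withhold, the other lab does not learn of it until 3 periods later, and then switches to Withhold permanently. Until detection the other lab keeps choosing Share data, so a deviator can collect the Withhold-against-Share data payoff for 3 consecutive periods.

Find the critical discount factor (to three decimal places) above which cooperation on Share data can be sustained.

0.843

Deviating for the 3 undetected periods gains 8−5 = 3 per period over cooperation, then loses 5−3 = 2 per period forever once punishment starts.
Gain: 3(1 + β + … + β^2); loss: 2·β^3/(1−β).
No profitable deviation ⇔ 3(1−β^3) ≤ 2·β^3, i.e. β^3 ≥ 3/(3+2) = 3/5.
Hence β ≥ (3/5)^(1/3) ≈ 0.843.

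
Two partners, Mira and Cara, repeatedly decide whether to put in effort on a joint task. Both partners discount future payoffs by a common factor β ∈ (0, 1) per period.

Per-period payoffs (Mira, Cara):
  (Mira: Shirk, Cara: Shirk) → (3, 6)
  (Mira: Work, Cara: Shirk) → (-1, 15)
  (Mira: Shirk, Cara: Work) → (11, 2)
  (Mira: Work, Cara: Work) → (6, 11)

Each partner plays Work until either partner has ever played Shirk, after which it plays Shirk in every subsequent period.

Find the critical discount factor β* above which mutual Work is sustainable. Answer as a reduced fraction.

Mira: cooperation gives 6 each period; deviation gives 11 once then 3 forever.
  6/(1−β) ≥ 11 + 3β/(1−β) ⇒ β ≥ 5/8.
Cara: cooperation gives 11 each period; deviation gives 15 once then 6 forever.
  β ≥ 4/9.
Both must hold, so the binding constraint is Mira's: β ≥ 5/8.

5/8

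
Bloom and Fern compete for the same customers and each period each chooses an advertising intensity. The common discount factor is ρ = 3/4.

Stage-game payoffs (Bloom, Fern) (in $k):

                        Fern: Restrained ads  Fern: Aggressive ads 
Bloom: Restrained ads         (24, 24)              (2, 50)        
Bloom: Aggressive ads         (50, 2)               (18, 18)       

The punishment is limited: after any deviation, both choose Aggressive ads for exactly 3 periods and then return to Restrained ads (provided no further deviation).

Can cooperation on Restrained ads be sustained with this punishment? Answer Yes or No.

No

Comparing payoff streams over the 4 periods until play realigns: cooperate → 24(1+ρ+…+ρ^3); deviate → 50 + 18(ρ+…+ρ^3).
Cooperation is sustained iff (24−18)(ρ+…+ρ^3) ≥ 50−24.
ρ+…+ρ^3 = 3/4·(1−(3/4)^3)/(1−3/4) = 1.7344, and (50−24)/(24−18) = 4.3333.
1.7344 < 4.3333, so cooperation is not sustainable.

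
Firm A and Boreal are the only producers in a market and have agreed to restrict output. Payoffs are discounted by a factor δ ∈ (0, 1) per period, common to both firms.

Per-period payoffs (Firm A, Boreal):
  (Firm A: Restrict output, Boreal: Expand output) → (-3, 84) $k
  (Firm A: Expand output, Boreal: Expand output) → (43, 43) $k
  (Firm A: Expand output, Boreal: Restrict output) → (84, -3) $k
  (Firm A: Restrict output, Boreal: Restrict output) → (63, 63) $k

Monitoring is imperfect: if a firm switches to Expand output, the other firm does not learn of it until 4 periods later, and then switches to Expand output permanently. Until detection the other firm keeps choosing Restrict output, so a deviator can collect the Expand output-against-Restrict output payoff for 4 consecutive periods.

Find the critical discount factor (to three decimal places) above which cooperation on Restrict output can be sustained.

The best deviation is to choose Expand output for all 4 undetected periods, earning 84 each, then 43 forever once detected.
Deviation value: 84(1−δ^4)/(1−δ) + 43δ^4/(1−δ); cooperation value: 63/(1−δ).
IC: 63 ≥ 84(1−δ^4) + 43δ^4 = 84 − 41δ^4.
So δ^4 ≥ 21/41, giving δ ≥ (21/41)^(1/4) ≈ 0.846.

0.846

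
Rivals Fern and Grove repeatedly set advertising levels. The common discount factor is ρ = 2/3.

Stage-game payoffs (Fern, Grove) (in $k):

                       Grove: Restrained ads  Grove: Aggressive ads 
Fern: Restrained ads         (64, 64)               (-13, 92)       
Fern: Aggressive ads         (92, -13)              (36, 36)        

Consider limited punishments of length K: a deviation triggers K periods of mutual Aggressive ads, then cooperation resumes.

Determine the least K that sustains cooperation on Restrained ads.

2

Need Σ_{k=1}^{K} ρ^k ≥ (92−64)/(64−36) = 1.0000 at ρ = 2/3.
At K = 1 the sum is 0.6667 < 1.0000; at K = 2 it is 1.1111 ≥ 1.0000.
So the minimum punishment length is K = 2.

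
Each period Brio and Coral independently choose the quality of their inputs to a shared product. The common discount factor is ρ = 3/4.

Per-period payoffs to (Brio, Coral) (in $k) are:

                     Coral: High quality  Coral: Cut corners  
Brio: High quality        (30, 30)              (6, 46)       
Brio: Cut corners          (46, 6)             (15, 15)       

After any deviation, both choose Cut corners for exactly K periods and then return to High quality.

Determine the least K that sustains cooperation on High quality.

Need Σ_{k=1}^{K} ρ^k ≥ (46−30)/(30−15) = 1.0667 at ρ = 3/4.
At K = 1 the sum is 0.7500 < 1.0667; at K = 2 it is 1.3125 ≥ 1.0667.
So the minimum punishment length is K = 2.

2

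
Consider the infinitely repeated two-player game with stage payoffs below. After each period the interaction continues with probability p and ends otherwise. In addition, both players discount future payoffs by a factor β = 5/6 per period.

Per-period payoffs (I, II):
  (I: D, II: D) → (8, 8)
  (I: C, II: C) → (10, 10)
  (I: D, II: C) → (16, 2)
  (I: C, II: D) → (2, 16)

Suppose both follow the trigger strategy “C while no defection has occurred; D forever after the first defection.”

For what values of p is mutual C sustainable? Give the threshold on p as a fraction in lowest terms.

With continuation probability p and discount β, the effective per-period discount factor is βp.
Grim-trigger IC: βp ≥ (16−10)/(16−8) = 3/4.
So p ≥ (3/4)/(5/6) = 9/10.

9/10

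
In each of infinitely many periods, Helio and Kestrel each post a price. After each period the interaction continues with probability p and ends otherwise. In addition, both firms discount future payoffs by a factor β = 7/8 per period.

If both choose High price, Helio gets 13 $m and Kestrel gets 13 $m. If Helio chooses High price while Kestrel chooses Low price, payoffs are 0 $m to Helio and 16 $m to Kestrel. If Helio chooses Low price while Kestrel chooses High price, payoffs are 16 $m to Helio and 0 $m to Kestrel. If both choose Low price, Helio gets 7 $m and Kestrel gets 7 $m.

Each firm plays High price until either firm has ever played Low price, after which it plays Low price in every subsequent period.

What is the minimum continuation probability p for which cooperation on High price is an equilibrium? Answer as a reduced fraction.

With continuation probability p and discount β, the effective per-period discount factor is βp.
Grim-trigger IC: βp ≥ (16−13)/(16−7) = 1/3.
So p ≥ (1/3)/(7/8) = 8/21.

8/21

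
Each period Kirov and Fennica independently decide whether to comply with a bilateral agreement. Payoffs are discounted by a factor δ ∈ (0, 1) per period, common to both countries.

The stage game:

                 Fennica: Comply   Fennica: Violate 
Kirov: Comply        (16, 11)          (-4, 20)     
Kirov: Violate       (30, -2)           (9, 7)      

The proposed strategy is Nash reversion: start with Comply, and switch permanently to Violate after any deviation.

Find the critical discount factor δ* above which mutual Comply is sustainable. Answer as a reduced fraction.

9/13

Kirov: cooperation gives 16 each period; deviation gives 30 once then 9 forever.
  16/(1−δ) ≥ 30 + 9δ/(1−δ) ⇒ δ ≥ 14/21 = 2/3.
Fennica: cooperation gives 11 each period; deviation gives 20 once then 7 forever.
  δ ≥ 9/13.
Both must hold, so the binding constraint is Fennica's: δ ≥ 9/13.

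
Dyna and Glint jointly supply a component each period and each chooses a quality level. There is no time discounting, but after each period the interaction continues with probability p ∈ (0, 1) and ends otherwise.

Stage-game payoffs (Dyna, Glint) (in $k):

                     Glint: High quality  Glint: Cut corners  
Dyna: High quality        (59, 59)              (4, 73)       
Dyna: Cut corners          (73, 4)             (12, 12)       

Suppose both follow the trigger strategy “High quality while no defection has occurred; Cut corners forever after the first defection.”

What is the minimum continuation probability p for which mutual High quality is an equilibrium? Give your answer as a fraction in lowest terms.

With no time discounting, the continuation probability p plays the role of the discount factor.
Grim-trigger IC: 59/(1−p) ≥ 73 + 12p/(1−p) ⇒ p ≥ (73−59)/(73−12) = 14/61.

14/61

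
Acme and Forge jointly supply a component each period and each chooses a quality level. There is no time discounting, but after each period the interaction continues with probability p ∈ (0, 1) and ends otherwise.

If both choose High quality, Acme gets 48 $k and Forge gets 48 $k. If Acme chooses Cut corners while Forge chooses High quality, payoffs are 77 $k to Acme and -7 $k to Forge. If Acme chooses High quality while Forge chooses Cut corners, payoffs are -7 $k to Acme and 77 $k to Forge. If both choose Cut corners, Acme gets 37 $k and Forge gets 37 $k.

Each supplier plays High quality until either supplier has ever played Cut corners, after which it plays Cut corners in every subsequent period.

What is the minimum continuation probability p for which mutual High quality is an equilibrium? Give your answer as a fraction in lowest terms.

Expected cooperation value is 48 + p·48 + p²·48 + … = 48/(1−p); deviation gives 77 + p·37/(1−p).
48 ≥ 77(1−p) + 37p ⇒ 40p ≥ 29 ⇒ p ≥ 29/40.

29/40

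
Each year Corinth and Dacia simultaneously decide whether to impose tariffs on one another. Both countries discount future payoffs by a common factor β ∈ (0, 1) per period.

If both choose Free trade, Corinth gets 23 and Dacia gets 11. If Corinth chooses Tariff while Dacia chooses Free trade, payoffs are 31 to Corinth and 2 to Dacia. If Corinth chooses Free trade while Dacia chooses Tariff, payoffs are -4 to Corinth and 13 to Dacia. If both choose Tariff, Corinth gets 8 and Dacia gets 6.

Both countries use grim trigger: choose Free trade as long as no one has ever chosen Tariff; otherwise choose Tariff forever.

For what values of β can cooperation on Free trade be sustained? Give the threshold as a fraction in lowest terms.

Corinth's threshold: (31−23)/(31−8) = 8/23.
Dacia's threshold: (13−11)/(13−6) = 2/7.
8/23 > 2/7, so Corinth binds and β* = 8/23.

8/23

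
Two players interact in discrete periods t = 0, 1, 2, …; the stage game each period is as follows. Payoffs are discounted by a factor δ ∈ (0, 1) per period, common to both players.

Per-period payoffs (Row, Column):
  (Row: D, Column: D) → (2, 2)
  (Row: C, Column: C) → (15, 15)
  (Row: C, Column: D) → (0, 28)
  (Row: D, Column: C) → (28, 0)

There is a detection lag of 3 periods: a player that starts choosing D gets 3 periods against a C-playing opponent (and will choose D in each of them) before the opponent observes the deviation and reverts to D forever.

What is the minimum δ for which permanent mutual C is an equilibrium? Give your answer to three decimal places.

The best deviation is to choose D for all 3 undetected periods, earning 28 each, then 2 forever once detected.
Deviation value: 28(1−δ^3)/(1−δ) + 2δ^3/(1−δ); cooperation value: 15/(1−δ).
IC: 15 ≥ 28(1−δ^3) + 2δ^3 = 28 − 26δ^3.
So δ^3 ≥ 13/26 = 1/2, giving δ ≥ (1/2)^(1/3) ≈ 0.794.

0.794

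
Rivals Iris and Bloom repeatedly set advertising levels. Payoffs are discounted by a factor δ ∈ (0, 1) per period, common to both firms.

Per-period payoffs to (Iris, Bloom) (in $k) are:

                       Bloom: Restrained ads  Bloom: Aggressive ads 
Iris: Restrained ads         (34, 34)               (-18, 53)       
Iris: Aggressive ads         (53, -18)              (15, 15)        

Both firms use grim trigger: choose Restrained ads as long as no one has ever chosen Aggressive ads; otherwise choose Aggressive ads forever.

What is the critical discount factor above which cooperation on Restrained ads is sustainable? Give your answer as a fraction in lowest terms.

Under grim trigger the critical discount factor is (T−C)/(T−P) with T = 53, C = 34, P = 15.
δ* = (53−34)/(53−15) = 19/38 = 1/2.

1/2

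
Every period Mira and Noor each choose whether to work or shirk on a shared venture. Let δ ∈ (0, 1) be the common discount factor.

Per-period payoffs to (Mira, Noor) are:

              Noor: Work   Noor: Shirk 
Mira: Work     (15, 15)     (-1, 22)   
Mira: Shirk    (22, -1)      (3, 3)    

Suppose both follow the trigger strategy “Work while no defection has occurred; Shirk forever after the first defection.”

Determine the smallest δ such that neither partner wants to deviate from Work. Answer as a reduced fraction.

15/(1−δ) ≥ 22 + 3δ/(1−δ)
15 ≥ 22 − 19δ
δ ≥ 7/19.

7/19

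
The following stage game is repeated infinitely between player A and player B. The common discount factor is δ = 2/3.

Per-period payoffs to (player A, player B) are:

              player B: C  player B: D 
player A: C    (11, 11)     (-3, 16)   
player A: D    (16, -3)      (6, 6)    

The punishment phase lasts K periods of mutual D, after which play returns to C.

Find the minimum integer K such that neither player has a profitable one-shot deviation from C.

2

Need Σ_{k=1}^{K} δ^k ≥ (16−11)/(11−6) = 1.0000 at δ = 2/3.
At K = 1 the sum is 0.6667 < 1.0000; at K = 2 it is 1.1111 ≥ 1.0000.
So the minimum punishment length is K = 2.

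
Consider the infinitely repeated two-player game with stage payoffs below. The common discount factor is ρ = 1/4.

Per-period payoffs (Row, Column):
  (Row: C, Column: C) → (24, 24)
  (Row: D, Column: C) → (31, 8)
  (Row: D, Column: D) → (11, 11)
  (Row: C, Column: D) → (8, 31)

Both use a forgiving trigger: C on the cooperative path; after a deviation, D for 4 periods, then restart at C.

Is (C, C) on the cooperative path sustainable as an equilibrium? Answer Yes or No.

A one-shot deviation gives 31 now, then 11 for 4 periods, then back to 24.
Gain from deviating: (31−24) today; loss: (24−11) in each of the next 4 periods.
No-deviation condition: (24−11)(ρ+…+ρ^4) ≥ 31−24, i.e. ρ+…+ρ^4 ≥ 7/13.
At ρ = 1/4: ρ+…+ρ^4 = 0.3320 < 0.5385.
So cooperation is not sustainable.

No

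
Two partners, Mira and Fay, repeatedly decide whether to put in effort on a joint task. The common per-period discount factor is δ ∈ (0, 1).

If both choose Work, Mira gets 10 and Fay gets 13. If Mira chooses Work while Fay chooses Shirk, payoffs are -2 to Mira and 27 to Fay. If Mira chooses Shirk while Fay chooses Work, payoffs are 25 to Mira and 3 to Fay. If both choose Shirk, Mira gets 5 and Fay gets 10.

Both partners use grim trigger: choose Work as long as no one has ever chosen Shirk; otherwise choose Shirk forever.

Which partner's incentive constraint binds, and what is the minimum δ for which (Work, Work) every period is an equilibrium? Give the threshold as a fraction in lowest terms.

Fay; δ ≥ 14/17

Mira's threshold: (25−10)/(25−5) = 3/4.
Fay's threshold: (27−13)/(27−10) = 14/17.
3/4 < 14/17, so Fay binds and δ* = 14/17.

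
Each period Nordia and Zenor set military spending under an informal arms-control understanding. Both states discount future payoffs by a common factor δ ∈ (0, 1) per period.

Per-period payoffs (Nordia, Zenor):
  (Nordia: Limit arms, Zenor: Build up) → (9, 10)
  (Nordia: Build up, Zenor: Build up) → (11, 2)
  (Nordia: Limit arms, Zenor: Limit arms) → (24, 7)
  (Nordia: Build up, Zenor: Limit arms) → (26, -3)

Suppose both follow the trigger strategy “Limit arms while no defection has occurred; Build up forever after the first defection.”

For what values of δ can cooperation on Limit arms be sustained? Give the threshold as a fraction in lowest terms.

Nordia's threshold: (26−24)/(26−11) = 2/15.
Zenor's threshold: (10−7)/(10−2) = 3/8.
2/15 < 3/8, so Zenor binds and δ* = 3/8.

3/8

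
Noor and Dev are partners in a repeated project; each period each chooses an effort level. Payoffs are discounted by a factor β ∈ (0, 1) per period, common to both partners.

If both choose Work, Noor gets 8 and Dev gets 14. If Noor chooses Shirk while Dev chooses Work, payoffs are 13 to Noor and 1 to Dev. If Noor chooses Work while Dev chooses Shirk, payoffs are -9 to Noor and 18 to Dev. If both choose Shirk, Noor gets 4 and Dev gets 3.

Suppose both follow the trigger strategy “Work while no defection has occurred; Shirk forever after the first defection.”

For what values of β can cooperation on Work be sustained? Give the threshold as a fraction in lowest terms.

5/9

For Noor: deviation gain 13−8 = 5, per-period punishment loss 8−4 = 4. IC gives β ≥ 5/9.
For Dev: gain 4, loss 11 per period, so β ≥ 4/15.
The tighter constraint is Noor's, so cooperation needs β ≥ 5/9.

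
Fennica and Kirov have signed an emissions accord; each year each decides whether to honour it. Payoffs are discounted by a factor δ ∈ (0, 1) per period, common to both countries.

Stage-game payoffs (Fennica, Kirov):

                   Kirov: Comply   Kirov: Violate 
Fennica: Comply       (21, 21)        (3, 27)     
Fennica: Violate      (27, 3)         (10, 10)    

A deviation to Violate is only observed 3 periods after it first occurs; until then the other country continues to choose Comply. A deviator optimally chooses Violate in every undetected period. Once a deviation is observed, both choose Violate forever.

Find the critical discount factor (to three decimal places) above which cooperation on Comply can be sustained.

A deviator earns 27 for 3 periods, then 10 forever; cooperating earns 21 forever. Multiplying the IC by (1−δ):
21 ≥ 27(1−δ^3) + 10δ^3, so 17·δ^3 ≥ 6 and δ^3 ≥ 6/17.
δ ≥ (6/17)^(1/3) ≈ 0.707.

0.707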